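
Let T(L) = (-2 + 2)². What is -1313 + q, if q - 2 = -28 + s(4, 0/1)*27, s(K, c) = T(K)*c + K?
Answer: -1231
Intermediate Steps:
T(L) = 0 (T(L) = 0² = 0)
s(K, c) = K (s(K, c) = 0*c + K = 0 + K = K)
q = 82 (q = 2 + (-28 + 4*27) = 2 + (-28 + 108) = 2 + 80 = 82)
-1313 + q = -1313 + 82 = -1231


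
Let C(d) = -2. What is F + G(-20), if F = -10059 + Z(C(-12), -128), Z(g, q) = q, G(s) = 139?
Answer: -10048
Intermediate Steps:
F = -10187 (F = -10059 - 128 = -10187)
F + G(-20) = -10187 + 139 = -10048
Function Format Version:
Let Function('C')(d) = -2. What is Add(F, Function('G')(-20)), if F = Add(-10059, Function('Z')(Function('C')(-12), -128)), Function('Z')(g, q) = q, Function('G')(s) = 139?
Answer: -10048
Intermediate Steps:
F = -10187 (F = Add(-10059, -128) = -10187)
Add(F, Function('G')(-20)) = Add(-10187, 139) = -10048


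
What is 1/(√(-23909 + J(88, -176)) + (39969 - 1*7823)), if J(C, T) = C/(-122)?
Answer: 1960906/63036742769 - I*√88968073/63036742769 ≈ 3.1107e-5 - 1.4963e-7*I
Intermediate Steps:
J(C, T) = -C/122 (J(C, T) = C*(-1/122) = -C/122)
1/(√(-23909 + J(88, -176)) + (39969 - 1*7823)) = 1/(√(-23909 - 1/122*88) + (39969 - 1*7823)) = 1/(√(-23909 - 44/61) + (39969 - 7823)) = 1/(√(-1458493/61) + 32146) = 1/(I*√88968073/61 + 32146) = 1/(32146 + I*√88968073/61)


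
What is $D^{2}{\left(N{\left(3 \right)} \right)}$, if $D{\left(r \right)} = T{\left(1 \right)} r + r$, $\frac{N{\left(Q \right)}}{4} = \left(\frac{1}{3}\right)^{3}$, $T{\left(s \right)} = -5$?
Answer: $\frac{256}{729} \approx 0.35117$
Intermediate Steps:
$N{\left(Q \right)} = \frac{4}{27}$ ($N{\left(Q \right)} = 4 \left(\frac{1}{3}\right)^{3} = \frac{4}{27}$)
$D{\left(r \right)} = - 4 r$ ($D{\left(r \right)} = - 5 r + r = - 4 r$)
$D^{2}{\left(N{\left(3 \right)} \right)} = \left(\left(-4\right) \frac{4}{27}\right)^{2} = \left(- \frac{16}{27}\right)^{2} = \frac{256}{729}$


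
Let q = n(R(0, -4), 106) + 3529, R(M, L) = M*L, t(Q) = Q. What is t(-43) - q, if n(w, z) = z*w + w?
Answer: -3572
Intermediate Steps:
R(M, L) = L*M
n(w, z) = w + w*z (n(w, z) = w*z + w = w + w*z)
q = 3529 (q = (-4*0)*(1 + 106) + 3529 = 0*107 + 3529 = 0 + 3529 = 3529)
t(-43) - q = -43 - 1*3529 = -43 - 3529 = -3572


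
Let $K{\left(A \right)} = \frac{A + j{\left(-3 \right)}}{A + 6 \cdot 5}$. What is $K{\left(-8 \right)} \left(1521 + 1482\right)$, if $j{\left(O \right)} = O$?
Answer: $- \frac{3003}{2} \approx -1501.5$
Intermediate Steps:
$K{\left(A \right)} = \frac{-3 + A}{30 + A}$ ($K{\left(A \right)} = \frac{A - 3}{A + 6 \cdot 5} = \frac{-3 + A}{A + 30} = \frac{-3 + A}{30 + A}$)
$K{\left(-8 \right)} \left(1521 + 1482\right) = \frac{-3 - 8}{30 - 8} \left(1521 + 1482\right) = \frac{1}{22} \left(-11\right) 3003 = \left(- \frac{1}{2}\right) 3003 = - \frac{3003}{2}$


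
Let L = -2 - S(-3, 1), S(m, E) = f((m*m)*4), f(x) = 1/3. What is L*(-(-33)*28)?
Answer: -2156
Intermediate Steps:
f(x) = ⅓
S(m, E) = ⅓
L = -7/3 (L = -2 - 1*⅓ = -2 - ⅓ = -7/3 ≈ -2.3333)
L*(-(-33)*28) = -(-7)*(-33*28)/3 = -(-7)*(-924)/3 = -7/3*924 = -2156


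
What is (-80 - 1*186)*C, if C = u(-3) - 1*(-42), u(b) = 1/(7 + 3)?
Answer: -55993/5 ≈ -11199.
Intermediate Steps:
u(b) = 1/10
C = 421/10 (C = 1/10 - 1*(-42) = 1/10 + 42 = 421/10 ≈ 42.100)
(-80 - 1*186)*C = (-80 - 1*186)*(421/10) = (-80 - 186)*(421/10) = -266*421/10 = -55993/5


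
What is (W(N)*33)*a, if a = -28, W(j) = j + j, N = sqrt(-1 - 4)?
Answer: -1848*I*sqrt(5) ≈ -4132.3*I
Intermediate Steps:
N = I*sqrt(5) (N = sqrt(-5) = I*sqrt(5) ≈ 2.2361*I)
W(j) = 2*j
(W(N)*33)*a = ((2*(I*sqrt(5)))*33)*(-28) = ((2*I*sqrt(5))*33)*(-28) = (66*I*sqrt(5))*(-28) = -1848*I*sqrt(5)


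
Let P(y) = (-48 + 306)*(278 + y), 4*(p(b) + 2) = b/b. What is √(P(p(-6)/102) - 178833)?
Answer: I*√123823121/34 ≈ 327.28*I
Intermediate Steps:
p(b) = -7/4 (p(b) = -2 + (b/b)/4 = -2 + (¼)*1 = -2 + ¼ = -7/4)
P(y) = 71724 + 258*y (P(y) = 258*(278 + y) = 71724 + 258*y)
√(P(p(-6)/102) - 178833) = √((71724 + 258*(-7/4/102)) - 178833) = √((71724 + 258*(-7/4*1/102)) - 178833) = √((71724 + 258*(-7/408)) - 178833) = √((71724 - 301/68) - 178833) = √(4876931/68 - 178833) = √(-7283713/68) = I*√123823121/34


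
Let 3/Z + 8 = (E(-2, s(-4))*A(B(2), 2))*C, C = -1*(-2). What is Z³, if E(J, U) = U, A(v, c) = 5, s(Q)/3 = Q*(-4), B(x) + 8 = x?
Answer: 27/105154048 ≈ 2.5677e-7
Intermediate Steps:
B(x) = -8 + x
s(Q) = -12*Q (s(Q) = 3*(Q*(-4)) = 3*(-4*Q) = -12*Q)
C = 2
Z = 3/472 (Z = 3/(-8 + (-12*(-4)*5)*2) = 3/(-8 + (48*5)*2) = 3/(-8 + 240*2) = 3/(-8 + 480) = 3/472 ≈ 0.0063559)
Z³ = (3/472)³ = 27/105154048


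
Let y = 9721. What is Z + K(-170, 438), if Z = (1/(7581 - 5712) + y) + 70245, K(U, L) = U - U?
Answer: 149456455/1869 ≈ 79966.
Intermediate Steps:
K(U, L) = 0
Z = 149456455/1869 (Z = (1/(7581 - 5712) + 9721) + 70245 = (1/1869 + 9721) + 70245 = 18168550/1869 + 70245 = 149456455/1869 ≈ 79966.)
Z + K(-170, 438) = 149456455/1869 + 0 = 149456455/1869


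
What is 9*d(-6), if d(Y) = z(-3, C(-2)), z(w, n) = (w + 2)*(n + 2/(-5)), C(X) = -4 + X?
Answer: 288/5 ≈ 57.600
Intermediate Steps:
z(w, n) = (2 + w)*(-⅖ + n) (z(w, n) = (2 + w)*(n + 2*(-⅕)) = (2 + w)*(n - ⅖) = (2 + w)*(-⅖ + n))
d(Y) = 32/5 (d(Y) = -⅘ + 2*(-4 - 2) - ⅖*(-3) + (-4 - 2)*(-3) = -⅘ + 2*(-6) + 6/5 - 6*(-3) = -⅘ - 12 + 6/5 + 18 = 32/5)
9*d(-6) = 9*(32/5) = 288/5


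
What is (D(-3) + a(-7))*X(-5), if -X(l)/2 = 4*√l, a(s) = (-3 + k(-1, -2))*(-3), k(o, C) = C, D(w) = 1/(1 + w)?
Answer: -116*I*√5 ≈ -259.38*I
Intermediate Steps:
a(s) = 15 (a(s) = (-3 - 2)*(-3) = -5*(-3) = 15)
X(l) = -8*√l
(D(-3) + a(-7))*X(-5) = (1/(1 - 3) + 15)*(-8*I*√5) = (1/(-2) + 15)*(-8*I*√5) = (-½ + 15)*(-8*I*√5) = 29*(-8*I*√5)/2 = -116*I*√5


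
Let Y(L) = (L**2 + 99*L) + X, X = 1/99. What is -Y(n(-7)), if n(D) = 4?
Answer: -40789/99 ≈ -412.01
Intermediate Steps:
X = 1/99 ≈ 0.010101
Y(L) = 1/99 + L**2 + 99*L (Y(L) = (L**2 + 99*L) + 1/99 = 1/99 + L**2 + 99*L)
-Y(n(-7)) = -(1/99 + 4**2 + 99*4) = -(1/99 + 16 + 396) = -1*40789/99 = -40789/99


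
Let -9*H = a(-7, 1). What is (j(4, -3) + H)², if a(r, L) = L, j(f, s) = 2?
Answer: 289/81 ≈ 3.5679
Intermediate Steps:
H = -⅑ (H = -⅑*1 = -⅑ ≈ -0.11111)
(j(4, -3) + H)² = (2 - ⅑)² = (17/9)² = 289/81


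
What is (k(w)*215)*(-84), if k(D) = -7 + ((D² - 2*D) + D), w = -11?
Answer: -2257500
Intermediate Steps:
k(D) = -7 + D² - D (k(D) = -7 + (D² - D) = -7 + D² - D)
(k(w)*215)*(-84) = ((-7 + (-11)² - 1*(-11))*215)*(-84) = ((-7 + 121 + 11)*215)*(-84) = (125*215)*(-84) = 26875*(-84) = -2257500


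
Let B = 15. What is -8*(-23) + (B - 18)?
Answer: 181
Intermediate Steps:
-8*(-23) + (B - 18) = -8*(-23) + (15 - 18) = 184 - 3 = 181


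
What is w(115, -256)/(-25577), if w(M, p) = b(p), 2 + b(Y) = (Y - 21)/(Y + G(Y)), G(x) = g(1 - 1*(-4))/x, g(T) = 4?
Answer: 15042/419079145 ≈ 3.5893e-5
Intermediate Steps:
G(x) = 4/x
b(Y) = -2 + (-21 + Y)/(Y + 4/Y) (b(Y) = -2 + (Y - 21)/(Y + 4/Y) = -2 + (-21 + Y)/(Y + 4/Y))
w(M, p) = (-8 - p*(21 + p))/(4 + p²)
w(115, -256)/(-25577) = ((-8 - 1*(-256)*(21 - 256))/(4 + (-256)²))/(-25577) = ((-8 - 1*(-256)*(-235))/(4 + 65536))*(-1/25577) = ((-8 - 60160)/65540)*(-1/25577) = ((1/65540)*(-60168))*(-1/25577) = -15042/16385*(-1/25577) = 15042/419079145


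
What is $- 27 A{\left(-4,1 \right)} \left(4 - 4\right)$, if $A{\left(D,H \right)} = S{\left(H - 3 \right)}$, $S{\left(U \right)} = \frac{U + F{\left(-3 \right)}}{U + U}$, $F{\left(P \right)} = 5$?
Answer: $0$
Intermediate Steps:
$S{\left(U \right)} = \frac{5 + U}{2 U}$ ($S{\left(U \right)} = \frac{U + 5}{U + U} = \frac{5 + U}{2 U}$)
$A{\left(D,H \right)} = \frac{2 + H}{2 \left(-3 + H\right)}$ ($A{\left(D,H \right)} = \frac{5 + \left(H - 3\right)}{2 \left(H - 3\right)} = \frac{5 + \left(-3 + H\right)}{2 \left(-3 + H\right)} = \frac{2 + H}{2 \left(-3 + H\right)}$)
$- 27 A{\left(-4,1 \right)} \left(4 - 4\right) = - 27 \frac{2 + 1}{2 \left(-3 + 1\right)} \left(4 - 4\right) = - 27 \cdot \frac{1}{2} \frac{1}{-2} \cdot 3 \cdot 0 = - 27 \cdot \frac{1}{2} \left(- \frac{1}{2}\right) 3 \cdot 0 = - 27 \left(\left(- \frac{3}{4}\right) 0\right) = \left(-27\right) 0 = 0$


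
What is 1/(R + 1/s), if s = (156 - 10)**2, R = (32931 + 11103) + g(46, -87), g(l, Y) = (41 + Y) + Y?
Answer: 21316/935793717 ≈ 2.2779e-5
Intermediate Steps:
g(l, Y) = 41 + 2*Y
R = 43901 (R = (32931 + 11103) + (41 + 2*(-87)) = 44034 + (41 - 174) = 44034 - 133 = 43901)
s = 21316 (s = 146**2 = 21316)
1/(R + 1/s) = 1/(43901 + 1/21316) = 1/(935793717/21316) = 21316/935793717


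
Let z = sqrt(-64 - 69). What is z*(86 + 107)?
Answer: 193*I*sqrt(133) ≈ 2225.8*I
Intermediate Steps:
z = I*sqrt(133) (z = sqrt(-133) = I*sqrt(133) ≈ 11.533*I)
z*(86 + 107) = (I*sqrt(133))*(86 + 107) = (I*sqrt(133))*193 = 193*I*sqrt(133)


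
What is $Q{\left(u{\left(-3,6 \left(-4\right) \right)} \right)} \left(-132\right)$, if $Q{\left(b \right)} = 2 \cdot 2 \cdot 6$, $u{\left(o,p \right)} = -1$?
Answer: $-3168$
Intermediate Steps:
$Q{\left(b \right)} = 24$ ($Q{\left(b \right)} = 4 \cdot 6 = 24$)
$Q{\left(u{\left(-3,6 \left(-4\right) \right)} \right)} \left(-132\right) = 24 \left(-132\right) = -3168$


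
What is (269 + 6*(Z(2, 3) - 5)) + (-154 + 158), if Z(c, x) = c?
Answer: 255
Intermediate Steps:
(269 + 6*(Z(2, 3) - 5)) + (-154 + 158) = (269 + 6*(2 - 5)) + (-154 + 158) = (269 + 6*(-3)) + 4 = (269 - 18) + 4 = 251 + 4 = 255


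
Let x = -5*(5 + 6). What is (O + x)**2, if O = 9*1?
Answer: 2116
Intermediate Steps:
O = 9
x = -55 (x = -5*11 = -55)
(O + x)**2 = (9 - 55)**2 = (-46)**2 = 2116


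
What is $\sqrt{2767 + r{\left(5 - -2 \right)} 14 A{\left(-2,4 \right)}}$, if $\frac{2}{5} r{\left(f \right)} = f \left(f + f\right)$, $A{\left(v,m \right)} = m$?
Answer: $\sqrt{16487} \approx 128.4$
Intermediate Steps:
$r{\left(f \right)} = 5 f^{2}$ ($r{\left(f \right)} = \frac{5 f \left(f + f\right)}{2} = \frac{5 f 2 f}{2} = \frac{5 \cdot 2 f^{2}}{2} = 5 f^{2}$)
$\sqrt{2767 + r{\left(5 - -2 \right)} 14 A{\left(-2,4 \right)}} = \sqrt{2767 + 5 \left(5 - -2\right)^{2} \cdot 14 \cdot 4} = \sqrt{2767 + 5 \left(5 + 2\right)^{2} \cdot 14 \cdot 4} = \sqrt{2767 + 5 \cdot 7^{2} \cdot 14 \cdot 4} = \sqrt{2767 + 5 \cdot 49 \cdot 14 \cdot 4} = \sqrt{2767 + 245 \cdot 14 \cdot 4} = \sqrt{2767 + 3430 \cdot 4} = \sqrt{2767 + 13720} = \sqrt{16487}$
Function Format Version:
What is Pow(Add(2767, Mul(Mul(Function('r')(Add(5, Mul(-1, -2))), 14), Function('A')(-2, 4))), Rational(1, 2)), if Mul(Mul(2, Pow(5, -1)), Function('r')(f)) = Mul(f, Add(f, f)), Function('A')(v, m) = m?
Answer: Pow(16487, Rational(1, 2)) ≈ 128.40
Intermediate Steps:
Function('r')(f) = Mul(5, Pow(f, 2)) (Function('r')(f) = Mul(Rational(5, 2), Mul(f, Add(f, f))) = Mul(Rational(5, 2), Mul(f, Mul(2, f))) = Mul(Rational(5, 2), Mul(2, Pow(f, 2))) = Mul(5, Pow(f, 2)))
Pow(Add(2767, Mul(Mul(Function('r')(Add(5, Mul(-1, -2))), 14), Function('A')(-2, 4))), Rational(1, 2)) = Pow(Add(2767, Mul(Mul(Mul(5, Pow(Add(5, Mul(-1, -2)), 2)), 14), 4)), Rational(1, 2)) = Pow(Add(2767, Mul(Mul(Mul(5, Pow(Add(5, 2), 2)), 14), 4)), Rational(1, 2)) = Pow(Add(2767, Mul(Mul(Mul(5, Pow(7, 2)), 14), 4)), Rational(1, 2)) = Pow(Add(2767, Mul(Mul(Mul(5, 49), 14), 4)), Rational(1, 2)) = Pow(Add(2767, Mul(Mul(245, 14), 4)), Rational(1, 2)) = Pow(Add(2767, Mul(3430, 4)), Rational(1, 2)) = Pow(Add(2767, 13720), Rational(1, 2)) = Pow(16487, Rational(1, 2))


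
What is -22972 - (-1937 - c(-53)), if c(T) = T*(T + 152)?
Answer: -26282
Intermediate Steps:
c(T) = T*(152 + T)
-22972 - (-1937 - c(-53)) = -22972 - (-1937 - (-53)*(152 - 53)) = -22972 - (-1937 - (-53)*99) = -22972 - (-1937 - 1*(-5247)) = -22972 - (-1937 + 5247) = -22972 - 1*3310 = -22972 - 3310 = -26282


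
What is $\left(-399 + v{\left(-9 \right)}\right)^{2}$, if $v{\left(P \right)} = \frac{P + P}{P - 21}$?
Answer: $\frac{3968064}{25} \approx 1.5872 \cdot 10^{5}$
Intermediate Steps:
$v{\left(P \right)} = \frac{2 P}{-21 + P}$
$\left(-399 + v{\left(-9 \right)}\right)^{2} = \left(-399 + 2 \left(-9\right) \frac{1}{-21 - 9}\right)^{2} = \left(-399 + 2 \left(-9\right) \frac{1}{-30}\right)^{2} = \left(-399 + 2 \left(-9\right) \left(- \frac{1}{30}\right)\right)^{2} = \left(-399 + \frac{3}{5}\right)^{2} = \left(- \frac{1992}{5}\right)^{2} = \frac{3968064}{25}$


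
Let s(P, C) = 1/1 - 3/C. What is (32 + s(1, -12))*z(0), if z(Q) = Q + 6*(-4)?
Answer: -798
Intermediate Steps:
s(P, C) = 1 - 3/C (s(P, C) = 1*1 - 3/C = 1 - 3/C)
z(Q) = -24 + Q (z(Q) = Q - 24 = -24 + Q)
(32 + s(1, -12))*z(0) = (32 + (-3 - 12)/(-12))*(-24 + 0) = (32 - 1/12*(-15))*(-24) = (32 + 5/4)*(-24) = (133/4)*(-24) = -798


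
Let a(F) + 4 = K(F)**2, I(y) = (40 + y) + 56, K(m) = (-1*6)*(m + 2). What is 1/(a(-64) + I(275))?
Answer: 1/138751 ≈ 7.2072e-6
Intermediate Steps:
K(m) = -12 - 6*m (K(m) = -6*(2 + m) = -12 - 6*m)
I(y) = 96 + y
a(F) = -4 + (-12 - 6*F)**2
1/(a(-64) + I(275)) = 1/((-4 + 36*(2 - 64)**2) + (96 + 275)) = 1/((-4 + 36*(-62)**2) + 371) = 1/((-4 + 36*3844) + 371) = 1/((-4 + 138384) + 371) = 1/(138380 + 371) = 1/138751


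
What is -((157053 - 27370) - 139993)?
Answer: 10310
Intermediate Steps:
-((157053 - 27370) - 139993) = -(129683 - 139993) = -1*(-10310) = 10310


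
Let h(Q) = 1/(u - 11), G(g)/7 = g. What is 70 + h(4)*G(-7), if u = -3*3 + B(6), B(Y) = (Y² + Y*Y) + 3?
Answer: 3801/55 ≈ 69.109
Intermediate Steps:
G(g) = 7*g
B(Y) = 3 + 2*Y² (B(Y) = (Y² + Y²) + 3 = 2*Y² + 3 = 3 + 2*Y²)
u = 66 (u = -3*3 + (3 + 2*6²) = -9 + (3 + 2*36) = -9 + (3 + 72) = -9 + 75 = 66)
h(Q) = 1/55 (h(Q) = 1/(66 - 11) = 1/55)
70 + h(4)*G(-7) = 70 + (7*(-7))/55 = 70 + (1/55)*(-49) = 70 - 49/55 = 3801/55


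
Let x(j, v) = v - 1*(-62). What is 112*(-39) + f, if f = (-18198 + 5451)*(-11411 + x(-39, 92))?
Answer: 143488611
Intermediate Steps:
x(j, v) = 62 + v (x(j, v) = v + 62 = 62 + v)
f = 143492979 (f = (-18198 + 5451)*(-11411 + (62 + 92)) = -12747*(-11411 + 154) = -12747*(-11257) = 143492979)
112*(-39) + f = 112*(-39) + 143492979 = -4368 + 143492979 = 143488611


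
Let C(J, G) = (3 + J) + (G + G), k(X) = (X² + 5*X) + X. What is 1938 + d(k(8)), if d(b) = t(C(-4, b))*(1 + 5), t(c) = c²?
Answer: 300312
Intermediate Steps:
k(X) = X² + 6*X
C(J, G) = 3 + J + 2*G (C(J, G) = (3 + J) + 2*G = 3 + J + 2*G)
d(b) = 6*(-1 + 2*b)² (d(b) = (3 - 4 + 2*b)²*(1 + 5) = (-1 + 2*b)²*6 = 6*(-1 + 2*b)²)
1938 + d(k(8)) = 1938 + 6*(-1 + 2*(8*(6 + 8)))² = 1938 + 6*(-1 + 2*(8*14))² = 1938 + 6*(-1 + 2*112)² = 1938 + 6*(-1 + 224)² = 1938 + 6*223² = 1938 + 6*49729 = 1938 + 298374 = 300312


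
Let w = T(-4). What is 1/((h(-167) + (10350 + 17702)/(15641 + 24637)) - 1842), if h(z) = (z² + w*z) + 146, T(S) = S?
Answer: 20139/540967705 ≈ 3.7228e-5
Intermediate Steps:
w = -4
h(z) = 146 + z² - 4*z (h(z) = (z² - 4*z) + 146 = 146 + z² - 4*z)
1/((h(-167) + (10350 + 17702)/(15641 + 24637)) - 1842) = 1/(((146 + (-167)² - 4*(-167)) + (10350 + 17702)/(15641 + 24637)) - 1842) = 1/(((146 + 27889 + 668) + 28052/40278) - 1842) = 1/((28703 + 28052*(1/40278)) - 1842) = 1/((28703 + 14026/20139) - 1842) = 1/(578063743/20139 - 1842) = 1/(540967705/20139) = 20139/540967705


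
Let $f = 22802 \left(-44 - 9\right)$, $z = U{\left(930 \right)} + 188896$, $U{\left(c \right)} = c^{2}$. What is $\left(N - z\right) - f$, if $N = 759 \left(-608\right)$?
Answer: $-306762$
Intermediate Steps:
$z = 1053796$ ($z = 930^{2} + 188896 = 864900 + 188896 = 1053796$)
$N = -461472$
$f = -1208506$ ($f = 22802 \left(-44 - 9\right) = 22802 \left(-53\right) = -1208506$)
$\left(N - z\right) - f = \left(-461472 - 1053796\right) - -1208506 = \left(-461472 - 1053796\right) + 1208506 = -1515268 + 1208506 = -306762$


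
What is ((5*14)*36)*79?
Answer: 199080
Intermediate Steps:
((5*14)*36)*79 = (70*36)*79 = 2520*79 = 199080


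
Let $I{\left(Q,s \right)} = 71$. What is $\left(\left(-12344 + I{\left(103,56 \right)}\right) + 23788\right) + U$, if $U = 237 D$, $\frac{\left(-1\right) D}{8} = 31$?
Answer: $-47261$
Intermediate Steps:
$D = -248$ ($D = \left(-8\right) 31 = -248$)
$U = -58776$ ($U = 237 \left(-248\right) = -58776$)
$\left(\left(-12344 + I{\left(103,56 \right)}\right) + 23788\right) + U = \left(\left(-12344 + 71\right) + 23788\right) - 58776 = \left(-12273 + 23788\right) - 58776 = 11515 - 58776 = -47261$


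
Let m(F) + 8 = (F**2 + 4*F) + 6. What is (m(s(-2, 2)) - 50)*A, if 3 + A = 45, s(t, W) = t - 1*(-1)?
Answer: -2310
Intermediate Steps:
s(t, W) = 1 + t (s(t, W) = t + 1 = 1 + t)
m(F) = -2 + F**2 + 4*F (m(F) = -8 + ((F**2 + 4*F) + 6) = -8 + (6 + F**2 + 4*F) = -2 + F**2 + 4*F)
A = 42 (A = -3 + 45 = 42)
(m(s(-2, 2)) - 50)*A = ((-2 + (1 - 2)**2 + 4*(1 - 2)) - 50)*42 = ((-2 + (-1)**2 + 4*(-1)) - 50)*42 = ((-2 + 1 - 4) - 50)*42 = (-5 - 50)*42 = -55*42 = -2310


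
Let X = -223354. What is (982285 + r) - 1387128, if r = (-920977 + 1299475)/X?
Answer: -45211840960/111677 ≈ -4.0484e+5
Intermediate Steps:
r = -189249/111677 (r = (-920977 + 1299475)/(-223354) = 378498*(-1/223354) = -189249/111677 ≈ -1.6946)
(982285 + r) - 1387128 = (982285 - 189249/111677) - 1387128 = 109698452696/111677 - 1387128 = -45211840960/111677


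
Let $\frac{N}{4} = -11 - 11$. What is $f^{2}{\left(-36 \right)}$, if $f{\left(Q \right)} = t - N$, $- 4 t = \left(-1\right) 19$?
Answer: $\frac{137641}{16} \approx 8602.6$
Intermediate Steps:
$N = -88$ ($N = 4 \left(-11 - 11\right) = 4 \left(-22\right) = -88$)
$t = \frac{19}{4}$ ($t = - \frac{\left(-1\right) 19}{4} = \left(- \frac{1}{4}\right) \left(-19\right) = \frac{19}{4} \approx 4.75$)
$f{\left(Q \right)} = \frac{371}{4}$ ($f{\left(Q \right)} = \frac{19}{4} - -88 = \frac{19}{4} + 88 = \frac{371}{4}$)
$f^{2}{\left(-36 \right)} = \left(\frac{371}{4}\right)^{2} = \frac{137641}{16}$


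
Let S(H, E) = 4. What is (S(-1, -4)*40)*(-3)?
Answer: -480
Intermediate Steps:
(S(-1, -4)*40)*(-3) = (4*40)*(-3) = 160*(-3) = -480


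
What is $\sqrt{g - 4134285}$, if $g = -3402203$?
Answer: $2 i \sqrt{1884122} \approx 2745.3 i$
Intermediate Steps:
$\sqrt{g - 4134285} = \sqrt{-3402203 - 4134285} = \sqrt{-7536488} = 2 i \sqrt{1884122}$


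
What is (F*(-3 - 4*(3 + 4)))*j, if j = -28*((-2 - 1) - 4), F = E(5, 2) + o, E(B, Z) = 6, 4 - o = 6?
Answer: -24304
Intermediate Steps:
o = -2 (o = 4 - 1*6 = 4 - 6 = -2)
F = 4 (F = 6 - 2 = 4)
j = 196 (j = -28*(-3 - 4) = -28*(-7) = 196)
(F*(-3 - 4*(3 + 4)))*j = (4*(-3 - 4*(3 + 4)))*196 = (4*(-3 - 4*7))*196 = (4*(-3 - 28))*196 = (4*(-31))*196 = -124*196 = -24304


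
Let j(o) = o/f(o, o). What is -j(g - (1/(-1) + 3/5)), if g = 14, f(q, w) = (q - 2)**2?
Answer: -90/961 ≈ -0.093652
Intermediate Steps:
f(q, w) = (-2 + q)**2
j(o) = o/(-2 + o)**2 (j(o) = o/((-2 + o)**2) = o/(-2 + o)**2)
-j(g - (1/(-1) + 3/5)) = -(14 - (1/(-1) + 3/5))/(-2 + (14 - (1/(-1) + 3/5)))**2 = -(14 - (1*(-1) + 3*(1/5)))/(-2 + (14 - (1*(-1) + 3*(1/5))))**2 = -(14 - (-1 + 3/5))/(-2 + (14 - (-1 + 3/5)))**2 = -(14 - 1*(-2/5))/(-2 + (14 - 1*(-2/5)))**2 = -(14 + 2/5)/(-2 + (14 + 2/5))**2 = -72/(5*(-2 + 72/5)**2) = -72/(5*(62/5)**2) = -72*25/(5*3844) = -1*90/961 = -90/961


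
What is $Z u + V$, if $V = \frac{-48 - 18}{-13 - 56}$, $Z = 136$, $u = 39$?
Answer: $\frac{122014}{23} \approx 5305.0$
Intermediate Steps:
$V = \frac{22}{23}$ ($V = - \frac{66}{-69} = \left(-66\right) \left(- \frac{1}{69}\right) = \frac{22}{23} \approx 0.95652$)
$Z u + V = 136 \cdot 39 + \frac{22}{23} = 5304 + \frac{22}{23} = \frac{122014}{23}$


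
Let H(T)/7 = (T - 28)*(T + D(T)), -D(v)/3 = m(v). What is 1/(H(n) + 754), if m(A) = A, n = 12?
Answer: 1/3442 ≈ 0.00029053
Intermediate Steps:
D(v) = -3*v
H(T) = -14*T*(-28 + T) (H(T) = 7*((T - 28)*(T - 3*T)) = 7*((-28 + T)*(-2*T)) = 7*(-2*T*(-28 + T)) = -14*T*(-28 + T))
1/(H(n) + 754) = 1/(14*12*(28 - 1*12) + 754) = 1/(14*12*(28 - 12) + 754) = 1/(14*12*16 + 754) = 1/(2688 + 754) = 1/3442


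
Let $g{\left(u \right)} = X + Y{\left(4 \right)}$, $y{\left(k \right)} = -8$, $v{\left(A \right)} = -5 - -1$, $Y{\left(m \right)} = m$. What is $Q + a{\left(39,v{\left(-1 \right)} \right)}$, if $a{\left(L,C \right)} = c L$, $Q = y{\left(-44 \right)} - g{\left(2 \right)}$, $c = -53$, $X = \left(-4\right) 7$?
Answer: $-2051$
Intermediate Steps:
$X = -28$
$v{\left(A \right)} = -4$ ($v{\left(A \right)} = -5 + 1 = -4$)
$g{\left(u \right)} = -24$ ($g{\left(u \right)} = -28 + 4 = -24$)
$Q = 16$ ($Q = -8 - -24 = -8 + 24 = 16$)
$a{\left(L,C \right)} = - 53 L$
$Q + a{\left(39,v{\left(-1 \right)} \right)} = 16 - 2067 = -2051$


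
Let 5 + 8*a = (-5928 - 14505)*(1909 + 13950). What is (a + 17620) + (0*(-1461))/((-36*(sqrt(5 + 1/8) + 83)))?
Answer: -40488249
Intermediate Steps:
a = -40505869 (a = -5/8 + ((-5928 - 14505)*(1909 + 13950))/8 = -5/8 + (-20433*15859)/8 = -5/8 + (1/8)*(-324046947) = -5/8 - 324046947/8 = -40505869)
(a + 17620) + (0*(-1461))/((-36*(sqrt(5 + 1/8) + 83))) = (-40505869 + 17620) + (0*(-1461))/((-36*(sqrt(5 + 1/8) + 83))) = -40488249 + 0/((-36*(sqrt(5 + 1*(1/8)) + 83))) = -40488249 + 0/((-36*(sqrt(5 + 1/8) + 83))) = -40488249 + 0/((-36*(sqrt(41/8) + 83))) = -40488249 + 0/((-36*(sqrt(82)/4 + 83))) = -40488249 + 0/((-36*(83 + sqrt(82)/4))) = -40488249 + 0/(-2988 - 9*sqrt(82)) = -40488249 + 0 = -40488249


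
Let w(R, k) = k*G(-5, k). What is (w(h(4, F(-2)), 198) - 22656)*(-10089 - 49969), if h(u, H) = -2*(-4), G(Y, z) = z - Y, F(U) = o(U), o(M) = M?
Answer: -1053297204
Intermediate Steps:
F(U) = U
h(u, H) = 8
w(R, k) = k*(5 + k) (w(R, k) = k*(k - 1*(-5)) = k*(k + 5) = k*(5 + k))
(w(h(4, F(-2)), 198) - 22656)*(-10089 - 49969) = (198*(5 + 198) - 22656)*(-10089 - 49969) = (198*203 - 22656)*(-60058) = (40194 - 22656)*(-60058) = 17538*(-60058) = -1053297204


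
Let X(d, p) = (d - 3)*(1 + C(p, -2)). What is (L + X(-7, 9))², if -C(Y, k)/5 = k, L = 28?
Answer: 6724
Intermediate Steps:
C(Y, k) = -5*k
X(d, p) = -33 + 11*d (X(d, p) = (d - 3)*(1 - 5*(-2)) = (-3 + d)*(1 + 10) = (-3 + d)*11 = -33 + 11*d)
(L + X(-7, 9))² = (28 + (-33 + 11*(-7)))² = (28 + (-33 - 77))² = (28 - 110)² = (-82)² = 6724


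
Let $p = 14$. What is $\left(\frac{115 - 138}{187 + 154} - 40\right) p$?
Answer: $- \frac{191282}{341} \approx -560.94$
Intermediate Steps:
$\left(\frac{115 - 138}{187 + 154} - 40\right) p = \left(\frac{115 - 138}{187 + 154} - 40\right) 14 = \left(- \frac{23}{341} - 40\right) 14 = \left(- \frac{13663}{341}\right) 14 = - \frac{191282}{341}$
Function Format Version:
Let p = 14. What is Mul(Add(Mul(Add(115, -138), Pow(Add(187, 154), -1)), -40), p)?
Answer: Rational(-191282, 341) ≈ -560.94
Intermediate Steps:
Mul(Add(Mul(Add(115, -138), Pow(Add(187, 154), -1)), -40), p) = Mul(Add(Mul(Add(115, -138), Pow(Add(187, 154), -1)), -40), 14) = Mul(Add(Mul(-23, Pow(341, -1)), -40), 14) = Mul(Add(Mul(-23, Rational(1, 341)), -40), 14) = Mul(Add(Rational(-23, 341), -40), 14) = Mul(Rational(-13663, 341), 14) = Rational(-191282, 341)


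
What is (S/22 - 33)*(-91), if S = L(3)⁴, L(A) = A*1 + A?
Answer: -25935/11 ≈ -2357.7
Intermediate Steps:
L(A) = 2*A (L(A) = A + A = 2*A)
S = 1296 (S = (2*3)⁴ = 6⁴ = 1296)
(S/22 - 33)*(-91) = (1296/22 - 33)*(-91) = (1296*(1/22) - 33)*(-91) = (648/11 - 33)*(-91) = (285/11)*(-91) = -25935/11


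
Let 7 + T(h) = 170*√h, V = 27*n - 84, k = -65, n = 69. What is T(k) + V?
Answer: 1772 + 170*I*√65 ≈ 1772.0 + 1370.6*I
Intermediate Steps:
V = 1779 (V = 27*69 - 84 = 1863 - 84 = 1779)
T(h) = -7 + 170*√h
T(k) + V = (-7 + 170*√(-65)) + 1779 = (-7 + 170*(I*√65)) + 1779 = (-7 + 170*I*√65) + 1779 = 1772 + 170*I*√65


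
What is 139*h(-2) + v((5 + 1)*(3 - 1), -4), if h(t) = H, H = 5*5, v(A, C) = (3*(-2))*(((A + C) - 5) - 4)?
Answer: 3481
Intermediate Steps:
v(A, C) = 54 - 6*A - 6*C (v(A, C) = -6*((-5 + A + C) - 4) = -6*(-9 + A + C) = 54 - 6*A - 6*C)
H = 25
h(t) = 25
139*h(-2) + v((5 + 1)*(3 - 1), -4) = 139*25 + (54 - 6*(5 + 1)*(3 - 1) - 6*(-4)) = 3475 + (54 - 36*2 + 24) = 3475 + (54 - 6*12 + 24) = 3475 + (54 - 72 + 24) = 3475 + 6 = 3481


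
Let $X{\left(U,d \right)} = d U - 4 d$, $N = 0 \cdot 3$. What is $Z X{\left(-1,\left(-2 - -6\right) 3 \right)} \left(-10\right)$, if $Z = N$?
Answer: $0$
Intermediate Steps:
$N = 0$
$X{\left(U,d \right)} = - 4 d + U d$ ($X{\left(U,d \right)} = U d - 4 d = - 4 d + U d$)
$Z = 0$
$Z X{\left(-1,\left(-2 - -6\right) 3 \right)} \left(-10\right) = 0 \left(-2 - -6\right) 3 \left(-4 - 1\right) \left(-10\right) = 0 \left(-2 + 6\right) 3 \left(-5\right) \left(-10\right) = 0 \cdot 4 \cdot 3 \left(-5\right) \left(-10\right) = 0 \cdot 12 \left(-5\right) \left(-10\right) = 0 \left(-60\right) \left(-10\right) = 0 \left(-10\right) = 0$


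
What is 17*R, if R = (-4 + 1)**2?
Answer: 153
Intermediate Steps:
R = 9 (R = (-3)**2 = 9)
17*R = 17*9 = 153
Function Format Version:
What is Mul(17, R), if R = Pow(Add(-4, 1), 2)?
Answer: 153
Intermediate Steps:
R = 9 (R = Pow(-3, 2) = 9)
Mul(17, R) = Mul(17, 9) = 153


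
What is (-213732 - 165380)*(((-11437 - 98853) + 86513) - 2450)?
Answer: 9942970424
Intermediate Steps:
(-213732 - 165380)*(((-11437 - 98853) + 86513) - 2450) = -379112*((-110290 + 86513) - 2450) = -379112*(-23777 - 2450) = -379112*(-26227) = 9942970424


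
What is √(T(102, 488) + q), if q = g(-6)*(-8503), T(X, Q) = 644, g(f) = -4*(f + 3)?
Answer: 4*I*√6337 ≈ 318.42*I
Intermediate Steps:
g(f) = -12 - 4*f (g(f) = -4*(3 + f) = -12 - 4*f)
q = -102036 (q = (-12 - 4*(-6))*(-8503) = (-12 + 24)*(-8503) = 12*(-8503) = -102036)
√(T(102, 488) + q) = √(644 - 102036) = √(-101392) = 4*I*√6337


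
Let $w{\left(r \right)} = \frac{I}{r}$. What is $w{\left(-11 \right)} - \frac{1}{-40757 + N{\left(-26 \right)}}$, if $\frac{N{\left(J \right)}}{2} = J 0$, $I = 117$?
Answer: $- \frac{4768558}{448327} \approx -10.636$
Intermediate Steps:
$N{\left(J \right)} = 0$ ($N{\left(J \right)} = 2 J 0 = 2 \cdot 0 = 0$)
$w{\left(r \right)} = \frac{117}{r}$
$w{\left(-11 \right)} - \frac{1}{-40757 + N{\left(-26 \right)}} = \frac{117}{-11} - \frac{1}{-40757 + 0} = 117 \left(- \frac{1}{11}\right) - \frac{1}{-40757} = - \frac{117}{11} - - \frac{1}{40757} = - \frac{117}{11} + \frac{1}{40757} = - \frac{4768558}{448327}$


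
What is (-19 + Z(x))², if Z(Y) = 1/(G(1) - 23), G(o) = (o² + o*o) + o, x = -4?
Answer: 145161/400 ≈ 362.90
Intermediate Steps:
G(o) = o + 2*o² (G(o) = (o² + o²) + o = 2*o² + o = o + 2*o²)
Z(Y) = -1/20 (Z(Y) = 1/(1*(1 + 2*1) - 23) = 1/(1*(1 + 2) - 23) = 1/(1*3 - 23) = 1/(3 - 23) = 1/(-20) = -1/20)
(-19 + Z(x))² = (-19 - 1/20)² = (-381/20)² = 145161/400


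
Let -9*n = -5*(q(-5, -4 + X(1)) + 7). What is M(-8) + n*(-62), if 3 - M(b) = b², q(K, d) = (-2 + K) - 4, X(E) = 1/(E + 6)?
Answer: 691/9 ≈ 76.778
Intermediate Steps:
X(E) = 1/(6 + E)
q(K, d) = -6 + K
n = -20/9 (n = -(-5)*((-6 - 5) + 7)/9 = -(-5)*(-11 + 7)/9 = -(-5)*(-4)/9 = -⅑*20 = -20/9 ≈ -2.2222)
M(b) = 3 - b²
M(-8) + n*(-62) = (3 - 1*(-8)²) - 20/9*(-62) = (3 - 1*64) + 1240/9 = (3 - 64) + 1240/9 = -61 + 1240/9 = 691/9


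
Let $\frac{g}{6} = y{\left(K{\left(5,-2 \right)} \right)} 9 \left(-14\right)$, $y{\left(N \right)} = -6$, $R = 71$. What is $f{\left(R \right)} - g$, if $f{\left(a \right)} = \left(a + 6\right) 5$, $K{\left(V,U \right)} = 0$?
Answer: $-4151$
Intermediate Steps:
$f{\left(a \right)} = 30 + 5 a$ ($f{\left(a \right)} = \left(6 + a\right) 5 = 30 + 5 a$)
$g = 4536$ ($g = 6 \left(-6\right) 9 \left(-14\right) = 6 \left(\left(-54\right) \left(-14\right)\right) = 6 \cdot 756 = 4536$)
$f{\left(R \right)} - g = \left(30 + 5 \cdot 71\right) - 4536 = \left(30 + 355\right) - 4536 = 385 - 4536 = -4151$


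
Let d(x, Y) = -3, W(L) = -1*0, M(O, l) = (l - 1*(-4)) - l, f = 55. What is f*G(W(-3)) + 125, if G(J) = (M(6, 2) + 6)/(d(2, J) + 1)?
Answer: -150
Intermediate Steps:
M(O, l) = 4 (M(O, l) = (l + 4) - l = (4 + l) - l = 4)
W(L) = 0
G(J) = -5 (G(J) = (4 + 6)/(-3 + 1) = 10/(-2) = 10*(-1/2) = -5)
f*G(W(-3)) + 125 = 55*(-5) + 125 = -275 + 125 = -150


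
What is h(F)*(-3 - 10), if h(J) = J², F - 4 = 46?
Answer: -32500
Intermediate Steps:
F = 50 (F = 4 + 46 = 50)
h(F)*(-3 - 10) = 50²*(-3 - 10) = 2500*(-13) = -32500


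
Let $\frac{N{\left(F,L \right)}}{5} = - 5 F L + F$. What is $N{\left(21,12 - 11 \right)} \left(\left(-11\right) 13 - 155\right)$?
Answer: $125160$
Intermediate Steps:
$N{\left(F,L \right)} = 5 F - 25 F L$ ($N{\left(F,L \right)} = 5 \left(- 5 F L + F\right) = 5 \left(F - 5 F L\right) = 5 F - 25 F L$)
$N{\left(21,12 - 11 \right)} \left(\left(-11\right) 13 - 155\right) = 5 \cdot 21 \left(1 - 5 \left(12 - 11\right)\right) \left(\left(-11\right) 13 - 155\right) = 5 \cdot 21 \left(1 - 5 \left(12 - 11\right)\right) \left(-143 - 155\right) = 5 \cdot 21 \left(1 - 5\right) \left(-298\right) = 5 \cdot 21 \left(-4\right) \left(-298\right) = \left(-420\right) \left(-298\right) = 125160$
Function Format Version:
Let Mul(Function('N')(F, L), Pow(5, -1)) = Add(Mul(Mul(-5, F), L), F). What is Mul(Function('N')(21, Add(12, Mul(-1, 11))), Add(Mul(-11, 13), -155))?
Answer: 125160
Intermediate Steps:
Function('N')(F, L) = Add(Mul(5, F), Mul(-25, F, L)) (Function('N')(F, L) = Mul(5, Add(Mul(Mul(-5, F), L), F)) = Mul(5, Add(Mul(-5, F, L), F)) = Mul(5, Add(F, Mul(-5, F, L))) = Add(Mul(5, F), Mul(-25, F, L)))
Mul(Function('N')(21, Add(12, Mul(-1, 11))), Add(Mul(-11, 13), -155)) = Mul(Mul(5, 21, Add(1, Mul(-5, Add(12, Mul(-1, 11))))), Add(Mul(-11, 13), -155)) = Mul(Mul(5, 21, Add(1, Mul(-5, Add(12, -11)))), Add(-143, -155)) = Mul(Mul(5, 21, Add(1, Mul(-5, 1))), -298) = Mul(Mul(5, 21, Add(1, -5)), -298) = Mul(Mul(5, 21, -4), -298) = Mul(-420, -298) = 125160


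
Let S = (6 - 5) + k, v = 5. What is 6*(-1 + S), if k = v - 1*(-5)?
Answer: 60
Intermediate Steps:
k = 10 (k = 5 - 1*(-5) = 5 + 5 = 10)
S = 11 (S = (6 - 5) + 10 = 1 + 10 = 11)
6*(-1 + S) = 6*(-1 + 11) = 6*10 = 60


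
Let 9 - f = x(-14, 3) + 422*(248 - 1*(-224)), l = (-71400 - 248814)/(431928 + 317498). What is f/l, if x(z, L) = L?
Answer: 74634585914/160107 ≈ 4.6615e+5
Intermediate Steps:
l = -160107/374713 (l = -320214/749426 = -320214*1/749426 = -160107/374713 ≈ -0.42728)
f = -199178 (f = 9 - (3 + 422*(248 - 1*(-224))) = 9 - (3 + 422*(248 + 224)) = 9 - (3 + 422*472) = 9 - (3 + 199184) = 9 - 1*199187 = 9 - 199187 = -199178)
f/l = -199178/(-160107/374713) = -199178*(-374713/160107) = 74634585914/160107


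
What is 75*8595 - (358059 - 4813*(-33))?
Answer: 127737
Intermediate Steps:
75*8595 - (358059 - 4813*(-33)) = 644625 - (358059 - 1*(-158829)) = 644625 - (358059 + 158829) = 644625 - 1*516888 = 644625 - 516888 = 127737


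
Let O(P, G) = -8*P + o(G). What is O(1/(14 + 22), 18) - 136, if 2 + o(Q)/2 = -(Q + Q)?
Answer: -1910/9 ≈ -212.22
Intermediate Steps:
o(Q) = -4 - 4*Q (o(Q) = -4 + 2*(-(Q + Q)) = -4 + 2*(-2*Q) = -4 - 4*Q)
O(P, G) = -4 - 8*P - 4*G (O(P, G) = -8*P + (-4 - 4*G) = -4 - 8*P - 4*G)
O(1/(14 + 22), 18) - 136 = (-4 - 8/(14 + 22) - 4*18) - 136 = (-4 - 8/36 - 72) - 136 = (-4 - 8*1/36 - 72) - 136 = (-4 - 2/9 - 72) - 136 = -686/9 - 136 = -1910/9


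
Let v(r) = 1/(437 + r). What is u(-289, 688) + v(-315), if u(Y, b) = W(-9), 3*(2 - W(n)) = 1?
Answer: 613/366 ≈ 1.6749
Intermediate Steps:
W(n) = 5/3 (W(n) = 2 - 1/3*1 = 2 - 1/3 = 5/3)
u(Y, b) = 5/3
u(-289, 688) + v(-315) = 5/3 + 1/(437 - 315) = 5/3 + 1/122 = 613/366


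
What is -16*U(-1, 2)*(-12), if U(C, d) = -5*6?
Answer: -5760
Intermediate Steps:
U(C, d) = -30
-16*U(-1, 2)*(-12) = -16*(-30)*(-12) = 480*(-12) = -5760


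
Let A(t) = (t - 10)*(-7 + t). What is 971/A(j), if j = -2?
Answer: 971/108 ≈ 8.9907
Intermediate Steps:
A(t) = (-10 + t)*(-7 + t)
971/A(j) = 971/(70 + (-2)² - 17*(-2)) = 971/(70 + 4 + 34) = 971/108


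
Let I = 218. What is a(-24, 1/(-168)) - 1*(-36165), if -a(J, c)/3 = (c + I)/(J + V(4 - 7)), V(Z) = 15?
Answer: 18263783/504 ≈ 36238.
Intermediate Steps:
a(J, c) = -3*(218 + c)/(15 + J) (a(J, c) = -3*(c + 218)/(J + 15) = -3*(218 + c)/(15 + J))
a(-24, 1/(-168)) - 1*(-36165) = 3*(-218 - 1/(-168))/(15 - 24) - 1*(-36165) = 3*(-218 - 1*(-1/168))/(-9) + 36165 = 3*(-⅑)*(-218 + 1/168) + 36165 = 3*(-⅑)*(-36623/168) + 36165 = 36623/504 + 36165 = 18263783/504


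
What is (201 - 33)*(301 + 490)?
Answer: 132888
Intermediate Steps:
(201 - 33)*(301 + 490) = 168*791 = 132888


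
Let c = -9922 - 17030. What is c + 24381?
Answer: -2571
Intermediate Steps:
c = -26952
c + 24381 = -26952 + 24381 = -2571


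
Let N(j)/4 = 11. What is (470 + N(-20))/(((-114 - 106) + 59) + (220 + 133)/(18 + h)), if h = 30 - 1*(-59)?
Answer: -27499/8437 ≈ -3.2593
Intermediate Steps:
N(j) = 44 (N(j) = 4*11 = 44)
h = 89 (h = 30 + 59 = 89)
(470 + N(-20))/(((-114 - 106) + 59) + (220 + 133)/(18 + h)) = (470 + 44)/(((-114 - 106) + 59) + (220 + 133)/(18 + 89)) = 514/((-220 + 59) + 353/107) = 514/(-161 + 353*(1/107)) = 514/(-161 + 353/107) = 514/(-16874/107) = 514*(-107/16874) = -27499/8437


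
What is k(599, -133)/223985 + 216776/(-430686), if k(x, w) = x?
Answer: -24148295723/48233601855 ≈ -0.50065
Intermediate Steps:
k(599, -133)/223985 + 216776/(-430686) = 599/223985 + 216776/(-430686) = 599*(1/223985) + 216776*(-1/430686) = 599/223985 - 108388/215343 = -24148295723/48233601855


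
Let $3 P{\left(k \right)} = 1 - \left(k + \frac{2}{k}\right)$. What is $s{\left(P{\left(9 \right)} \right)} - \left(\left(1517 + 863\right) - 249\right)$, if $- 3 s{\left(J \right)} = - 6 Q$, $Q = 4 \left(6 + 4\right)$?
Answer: $-2051$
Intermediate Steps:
$Q = 40$ ($Q = 4 \cdot 10 = 40$)
$P{\left(k \right)} = \frac{1}{3} - \frac{2}{3 k} - \frac{k}{3}$ ($P{\left(k \right)} = \frac{1 - \left(k + \frac{2}{k}\right)}{3} = \frac{1 - k - \frac{2}{k}}{3} = \frac{1}{3} - \frac{2}{3 k} - \frac{k}{3}$)
$s{\left(J \right)} = 80$ ($s{\left(J \right)} = - \frac{\left(-6\right) 40}{3} = \left(- \frac{1}{3}\right) \left(-240\right) = 80$)
$s{\left(P{\left(9 \right)} \right)} - \left(\left(1517 + 863\right) - 249\right) = 80 - \left(\left(1517 + 863\right) - 249\right) = 80 - \left(2380 - 249\right) = 80 - 2131 = -2051$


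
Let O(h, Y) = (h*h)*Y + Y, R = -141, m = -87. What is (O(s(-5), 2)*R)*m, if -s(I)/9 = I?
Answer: 49705884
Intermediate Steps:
s(I) = -9*I
O(h, Y) = Y + Y*h**2 (O(h, Y) = h**2*Y + Y = Y*h**2 + Y = Y + Y*h**2)
(O(s(-5), 2)*R)*m = ((2*(1 + (-9*(-5))**2))*(-141))*(-87) = ((2*(1 + 45**2))*(-141))*(-87) = ((2*(1 + 2025))*(-141))*(-87) = ((2*2026)*(-141))*(-87) = (4052*(-141))*(-87) = -571332*(-87) = 49705884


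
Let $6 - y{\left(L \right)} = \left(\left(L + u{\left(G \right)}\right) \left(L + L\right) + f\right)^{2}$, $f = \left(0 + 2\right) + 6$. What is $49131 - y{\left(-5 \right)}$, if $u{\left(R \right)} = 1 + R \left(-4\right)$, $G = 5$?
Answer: $110629$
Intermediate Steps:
$u{\left(R \right)} = 1 - 4 R$
$f = 8$ ($f = 2 + 6 = 8$)
$y{\left(L \right)} = 6 - \left(8 + 2 L \left(-19 + L\right)\right)^{2}$ ($y{\left(L \right)} = 6 - \left(\left(L + \left(1 - 20\right)\right) \left(L + L\right) + 8\right)^{2} = 6 - \left(\left(L + \left(1 - 20\right)\right) 2 L + 8\right)^{2} = 6 - \left(\left(L - 19\right) 2 L + 8\right)^{2} = 6 - \left(\left(-19 + L\right) 2 L + 8\right)^{2} = 6 - \left(2 L \left(-19 + L\right) + 8\right)^{2} = 6 - \left(8 + 2 L \left(-19 + L\right)\right)^{2}$)
$49131 - y{\left(-5 \right)} = 49131 - \left(6 - 4 \left(4 + \left(-5\right)^{2} - -95\right)^{2}\right) = 49131 - \left(6 - 4 \left(4 + 25 + 95\right)^{2}\right) = 49131 - \left(6 - 4 \cdot 124^{2}\right) = 49131 - \left(6 - 61504\right) = 49131 - -61498 = 49131 + 61498 = 110629$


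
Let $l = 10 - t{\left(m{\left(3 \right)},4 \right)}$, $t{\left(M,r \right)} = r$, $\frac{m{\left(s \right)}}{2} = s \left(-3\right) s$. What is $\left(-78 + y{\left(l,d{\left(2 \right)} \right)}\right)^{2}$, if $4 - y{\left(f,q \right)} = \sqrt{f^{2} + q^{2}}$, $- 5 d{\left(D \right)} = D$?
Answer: $\frac{137804}{25} + \frac{296 \sqrt{226}}{5} \approx 6402.1$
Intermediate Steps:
$m{\left(s \right)} = - 6 s^{2}$ ($m{\left(s \right)} = 2 s \left(-3\right) s = 2 - 3 s s = 2 \left(- 3 s^{2}\right) = - 6 s^{2}$)
$l = 6$ ($l = 10 - 4 = 6$)
$d{\left(D \right)} = - \frac{D}{5}$
$y{\left(f,q \right)} = 4 - \sqrt{f^{2} + q^{2}}$
$\left(-78 + y{\left(l,d{\left(2 \right)} \right)}\right)^{2} = \left(-78 + \left(4 - \sqrt{6^{2} + \left(\left(- \frac{1}{5}\right) 2\right)^{2}}\right)\right)^{2} = \left(-78 + \left(4 - \sqrt{36 + \left(- \frac{2}{5}\right)^{2}}\right)\right)^{2} = \left(-78 + \left(4 - \sqrt{36 + \frac{4}{25}}\right)\right)^{2} = \left(-78 + \left(4 - \sqrt{\frac{904}{25}}\right)\right)^{2} = \left(-78 + \left(4 - \frac{2 \sqrt{226}}{5}\right)\right)^{2} = \left(-74 - \frac{2 \sqrt{226}}{5}\right)^{2}$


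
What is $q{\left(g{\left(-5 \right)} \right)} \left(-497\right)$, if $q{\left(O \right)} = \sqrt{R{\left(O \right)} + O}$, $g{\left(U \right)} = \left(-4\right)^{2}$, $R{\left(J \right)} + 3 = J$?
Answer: $- 497 \sqrt{29} \approx -2676.4$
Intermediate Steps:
$R{\left(J \right)} = -3 + J$
$g{\left(U \right)} = 16$
$q{\left(O \right)} = \sqrt{-3 + 2 O}$ ($q{\left(O \right)} = \sqrt{\left(-3 + O\right) + O} = \sqrt{-3 + 2 O}$)
$q{\left(g{\left(-5 \right)} \right)} \left(-497\right) = \sqrt{-3 + 2 \cdot 16} \left(-497\right) = \sqrt{-3 + 32} \left(-497\right) = \sqrt{29} \left(-497\right) = - 497 \sqrt{29}$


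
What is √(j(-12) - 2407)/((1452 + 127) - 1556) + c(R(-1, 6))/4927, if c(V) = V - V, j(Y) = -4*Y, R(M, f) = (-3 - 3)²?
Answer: I*√2359/23 ≈ 2.1117*I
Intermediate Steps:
R(M, f) = 36 (R(M, f) = (-6)² = 36)
c(V) = 0
√(j(-12) - 2407)/((1452 + 127) - 1556) + c(R(-1, 6))/4927 = √(-4*(-12) - 2407)/((1452 + 127) - 1556) + 0/4927 = √(48 - 2407)/(1579 - 1556) + 0*(1/4927) = √(-2359)/23 + 0 = (I*√2359)*(1/23) + 0 = I*√2359/23 + 0 = I*√2359/23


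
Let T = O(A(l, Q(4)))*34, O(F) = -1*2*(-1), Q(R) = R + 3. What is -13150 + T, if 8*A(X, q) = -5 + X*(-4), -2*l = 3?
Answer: -13082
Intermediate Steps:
l = -3/2 (l = -1/2*3 = -3/2 ≈ -1.5000)
Q(R) = 3 + R
A(X, q) = -5/8 - X/2 (A(X, q) = (-5 + X*(-4))/8 = (-5 - 4*X)/8 = -5/8 - X/2)
O(F) = 2 (O(F) = -2*(-1) = 2)
T = 68 (T = 2*34 = 68)
-13150 + T = -13150 + 68 = -13082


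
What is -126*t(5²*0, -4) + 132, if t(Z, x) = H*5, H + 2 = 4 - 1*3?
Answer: 762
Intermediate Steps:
H = -1 (H = -2 + (4 - 1*3) = -2 + (4 - 3) = -2 + 1 = -1)
t(Z, x) = -5 (t(Z, x) = -1*5 = -5)
-126*t(5²*0, -4) + 132 = -126*(-5) + 132 = 630 + 132 = 762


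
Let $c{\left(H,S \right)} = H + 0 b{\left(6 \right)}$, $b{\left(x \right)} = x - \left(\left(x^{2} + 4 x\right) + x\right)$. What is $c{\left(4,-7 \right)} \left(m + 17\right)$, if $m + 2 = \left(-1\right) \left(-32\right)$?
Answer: $188$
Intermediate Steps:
$m = 30$ ($m = -2 - -32 = -2 + 32 = 30$)
$b{\left(x \right)} = - x^{2} - 4 x$ ($b{\left(x \right)} = x - \left(x^{2} + 5 x\right) = - x^{2} - 4 x$)
$c{\left(H,S \right)} = H$ ($c{\left(H,S \right)} = H + 0 \left(\left(-1\right) 6 \left(4 + 6\right)\right) = H + 0 \left(\left(-1\right) 6 \cdot 10\right) = H + 0 \left(-60\right) = H + 0 = H$)
$c{\left(4,-7 \right)} \left(m + 17\right) = 4 \left(30 + 17\right) = 4 \cdot 47 = 188$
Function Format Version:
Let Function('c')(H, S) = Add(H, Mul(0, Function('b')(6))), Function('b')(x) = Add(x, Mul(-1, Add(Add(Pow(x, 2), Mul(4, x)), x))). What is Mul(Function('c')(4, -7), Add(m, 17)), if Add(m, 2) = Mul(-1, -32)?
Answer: 188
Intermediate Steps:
m = 30 (m = Add(-2, Mul(-1, -32)) = Add(-2, 32) = 30)
Function('b')(x) = Add(Mul(-1, Pow(x, 2)), Mul(-4, x)) (Function('b')(x) = Add(x, Mul(-1, Add(Pow(x, 2), Mul(5, x)))) = Add(x, Add(Mul(-1, Pow(x, 2)), Mul(-5, x))) = Add(Mul(-1, Pow(x, 2)), Mul(-4, x)))
Function('c')(H, S) = H (Function('c')(H, S) = Add(H, Mul(0, Mul(-1, 6, Add(4, 6)))) = Add(H, Mul(0, Mul(-1, 6, 10))) = Add(H, Mul(0, -60)) = Add(H, 0) = H)
Mul(Function('c')(4, -7), Add(m, 17)) = Mul(4, Add(30, 17)) = Mul(4, 47) = 188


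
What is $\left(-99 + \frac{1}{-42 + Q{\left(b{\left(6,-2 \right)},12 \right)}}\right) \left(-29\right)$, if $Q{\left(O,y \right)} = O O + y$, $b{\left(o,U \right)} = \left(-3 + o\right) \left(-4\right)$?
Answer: $\frac{327265}{114} \approx 2870.7$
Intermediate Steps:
$b{\left(o,U \right)} = 12 - 4 o$
$Q{\left(O,y \right)} = y + O^{2}$ ($Q{\left(O,y \right)} = O^{2} + y = y + O^{2}$)
$\left(-99 + \frac{1}{-42 + Q{\left(b{\left(6,-2 \right)},12 \right)}}\right) \left(-29\right) = \left(-99 + \frac{1}{-42 + \left(12 + \left(12 - 24\right)^{2}\right)}\right) \left(-29\right) = \left(-99 + \frac{1}{-42 + \left(12 + \left(-12\right)^{2}\right)}\right) \left(-29\right) = \left(-99 + \frac{1}{-42 + \left(12 + 144\right)}\right) \left(-29\right) = \left(-99 + \frac{1}{-42 + 156}\right) \left(-29\right) = \left(-99 + \frac{1}{114}\right) \left(-29\right) = \left(- \frac{11285}{114}\right) \left(-29\right) = \frac{327265}{114}$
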